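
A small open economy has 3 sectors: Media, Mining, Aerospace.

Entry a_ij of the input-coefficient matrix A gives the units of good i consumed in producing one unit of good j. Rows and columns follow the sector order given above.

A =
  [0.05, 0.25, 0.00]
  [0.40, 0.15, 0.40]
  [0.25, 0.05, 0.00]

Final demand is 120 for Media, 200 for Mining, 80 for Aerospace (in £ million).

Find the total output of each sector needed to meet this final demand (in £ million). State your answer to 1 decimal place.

x_1 = 237.5, x_2 = 422.6, x_3 = 160.5

I − A =
  [   0.95    -0.25     0.00]
  [  -0.40     0.85    -0.40]
  [  -0.25    -0.05     1.00]
Cofactors of I−A, C_ij = (−1)^(i+j)·(minor ij) (rows/columns in the sector order above):
  C_11 = (0.85)(1.00) − (-0.40)(-0.05) = 0.8300
  C_12 = −[(-0.40)(1.00) − (-0.40)(-0.25)] = 0.5000
  C_13 = (-0.40)(-0.05) − (0.85)(-0.25) = 0.2325
  C_21 = −[(-0.25)(1.00) − (0.00)(-0.05)] = 0.2500
  C_22 = (0.95)(1.00) − (0.00)(-0.25) = 0.9500
  C_23 = −[(0.95)(-0.05) − (-0.25)(-0.25)] = 0.1100
  C_31 = (-0.25)(-0.40) − (0.00)(0.85) = 0.1000
  C_32 = −[(0.95)(-0.40) − (0.00)(-0.40)] = 0.3800
  C_33 = (0.95)(0.85) − (-0.25)(-0.40) = 0.7075
det(I−A) = Σ_j (I−A)_1j·C_1j = (0.95)(0.8300) + (-0.25)(0.5000) + (0.00)(0.2325) = 0.6635
adj(I−A) = Cᵀ =
  [ 0.8300   0.2500   0.1000]
  [ 0.5000   0.9500   0.3800]
  [ 0.2325   0.1100   0.7075]
(I − A)⁻¹ = adj(I−A) / det(I−A) ≈
  [   1.2509     0.3768     0.1507]
  [   0.7536     1.4318     0.5727]
  [   0.3504     0.1658     1.0663]
x = (I − A)⁻¹ d = adj(I−A)·d / det(I−A), with det(I−A) = 0.6635:
  x_1 = (0.8300·120 + 0.2500·200 + 0.1000·80) / 0.6635 = 157.60 / 0.6635 ≈ 237.5
  x_2 = (0.5000·120 + 0.9500·200 + 0.3800·80) / 0.6635 = 280.40 / 0.6635 ≈ 422.6
  x_3 = (0.2325·120 + 0.1100·200 + 0.7075·80) / 0.6635 = 106.50 / 0.6635 ≈ 160.5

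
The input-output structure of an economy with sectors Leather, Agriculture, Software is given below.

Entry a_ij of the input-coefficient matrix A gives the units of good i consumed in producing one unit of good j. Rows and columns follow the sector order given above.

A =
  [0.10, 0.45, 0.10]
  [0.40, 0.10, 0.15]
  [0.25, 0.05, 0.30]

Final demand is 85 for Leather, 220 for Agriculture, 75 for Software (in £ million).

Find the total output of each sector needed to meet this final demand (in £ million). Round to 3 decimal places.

x_1 = 343.939, x_2 = 440.885, x_3 = 261.470

I − A =
  [   0.90    -0.45    -0.10]
  [  -0.40     0.90    -0.15]
  [  -0.25    -0.05     0.70]
Cofactors of I−A, C_ij = (−1)^(i+j)·(minor ij) (rows/columns in the sector order above):
  C_11 = (0.90)(0.70) − (-0.15)(-0.05) = 0.6225
  C_12 = −[(-0.40)(0.70) − (-0.15)(-0.25)] = 0.3175
  C_13 = (-0.40)(-0.05) − (0.90)(-0.25) = 0.2450
  C_21 = −[(-0.45)(0.70) − (-0.10)(-0.05)] = 0.3200
  C_22 = (0.90)(0.70) − (-0.10)(-0.25) = 0.6050
  C_23 = −[(0.90)(-0.05) − (-0.45)(-0.25)] = 0.1575
  C_31 = (-0.45)(-0.15) − (-0.10)(0.90) = 0.1575
  C_32 = −[(0.90)(-0.15) − (-0.10)(-0.40)] = 0.1750
  C_33 = (0.90)(0.90) − (-0.45)(-0.40) = 0.6300
det(I−A) = Σ_j (I−A)_1j·C_1j = (0.90)(0.6225) + (-0.45)(0.3175) + (-0.10)(0.2450) = 0.392875
adj(I−A) = Cᵀ =
  [ 0.6225   0.3200   0.1575]
  [ 0.3175   0.6050   0.1750]
  [ 0.2450   0.1575   0.6300]
(I − A)⁻¹ = adj(I−A) / det(I−A) ≈
  [   1.5845     0.8145     0.4009]
  [   0.8081     1.5399     0.4454]
  [   0.6236     0.4009     1.6036]
x = (I − A)⁻¹ d = adj(I−A)·d / det(I−A), with det(I−A) = 0.392875:
  x_1 = (0.6225·85 + 0.3200·220 + 0.1575·75) / 0.392875 = 135.125 / 0.392875 ≈ 343.939
  x_2 = (0.3175·85 + 0.6050·220 + 0.1750·75) / 0.392875 = 173.2125 / 0.392875 ≈ 440.885
  x_3 = (0.2450·85 + 0.1575·220 + 0.6300·75) / 0.392875 = 102.725 / 0.392875 ≈ 261.470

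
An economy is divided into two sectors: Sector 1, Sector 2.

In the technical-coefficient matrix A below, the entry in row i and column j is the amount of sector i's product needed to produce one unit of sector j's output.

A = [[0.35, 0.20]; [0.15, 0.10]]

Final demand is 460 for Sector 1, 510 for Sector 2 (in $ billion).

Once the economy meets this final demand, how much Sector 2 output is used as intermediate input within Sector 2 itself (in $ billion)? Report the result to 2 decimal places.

I − A =
  [   0.65    -0.20]
  [  -0.15     0.90]
det(I−A) = (0.65)(0.90) − (-0.20)(-0.15) = 0.5550
adj(I−A) = [[0.90, 0.20], [0.15, 0.65]]
(I − A)⁻¹ = adj(I−A) / det(I−A) ≈
  [   1.6216     0.3604]
  [   0.2703     1.1712]
First solve x = (I − A)⁻¹ d = adj(I−A)·d / det(I−A); in particular x_2 = (0.15·460 + 0.65·510) / 0.5550 = 400.50 / 0.5550 ≈ 721.6216.
Intermediate flow from 2 to 2: z_22 = a_22 · x_2 = 0.10 × 400.50 / 0.5550 = 40.05 / 0.5550 ≈ 72.16.

z_22 = 72.16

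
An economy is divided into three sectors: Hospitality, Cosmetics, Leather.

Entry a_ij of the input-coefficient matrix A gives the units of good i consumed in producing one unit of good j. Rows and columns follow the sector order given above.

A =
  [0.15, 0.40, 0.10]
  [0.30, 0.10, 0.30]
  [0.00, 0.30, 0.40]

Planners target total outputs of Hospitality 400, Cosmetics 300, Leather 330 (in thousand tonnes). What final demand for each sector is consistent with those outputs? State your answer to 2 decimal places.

I − A =
  [   0.85    -0.40    -0.10]
  [  -0.30     0.90    -0.30]
  [   0.00    -0.30     0.60]
d = (I − A) x:
  d_1 = (+0.85)·400 + (-0.40)·300 + (-0.10)·330 = 187.00
  d_2 = (-0.30)·400 + (+0.90)·300 + (-0.30)·330 = 51.00
  d_3 = (+0.00)·400 + (-0.30)·300 + (+0.60)·330 = 108.00

d_1 = 187.00, d_2 = 51.00, d_3 = 108.00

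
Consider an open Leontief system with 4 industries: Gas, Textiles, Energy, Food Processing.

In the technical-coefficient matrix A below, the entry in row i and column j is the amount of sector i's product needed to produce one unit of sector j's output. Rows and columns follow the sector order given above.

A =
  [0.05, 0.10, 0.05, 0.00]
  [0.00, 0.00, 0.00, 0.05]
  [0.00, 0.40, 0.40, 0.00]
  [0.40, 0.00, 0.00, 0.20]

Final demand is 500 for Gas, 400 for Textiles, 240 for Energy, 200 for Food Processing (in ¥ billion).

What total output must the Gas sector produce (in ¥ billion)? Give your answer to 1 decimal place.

x_G = 607.4

I − A =
  [   0.95    -0.10    -0.05     0.00]
  [   0.00     1.00     0.00    -0.05]
  [   0.00    -0.40     0.60     0.00]
  [  -0.40     0.00     0.00     0.80]
Compute the cofactors C_ij = (−1)^(i+j)·(3×3 minor ij) of I−A; the adjugate is their transpose:
adj(I−A) = Cᵀ =
  [ 0.4800   0.0640   0.0400   0.0040]
  [ 0.0120   0.4560   0.0010   0.0285]
  [ 0.0080   0.3040   0.7580   0.0190]
  [ 0.2400   0.0320   0.0200   0.5700]
det(I−A) = Σ_j (I−A)_1j·C_1j = (0.95)(0.4800) + (-0.10)(0.0120) + (-0.05)(0.0080) + (0.00)(0.2400) = 0.4544
(I − A)⁻¹ = adj(I−A) / det(I−A) ≈
  [   1.0563     0.1408     0.0880     0.0088]
  [   0.0264     1.0035     0.0022     0.0627]
  [   0.0176     0.6690     1.6681     0.0418]
  [   0.5282     0.0704     0.0440     1.2544]
x = (I − A)⁻¹ d = adj(I−A)·d / det(I−A), with det(I−A) = 0.4544:
  x_G = (0.4800·500 + 0.0640·400 + 0.0400·240 + 0.0040·200) / 0.4544 = 276.00 / 0.4544 ≈ 607.4
  x_T = (0.0120·500 + 0.4560·400 + 0.0010·240 + 0.0285·200) / 0.4544 = 194.34 / 0.4544 ≈ 427.7
  x_E = (0.0080·500 + 0.3040·400 + 0.7580·240 + 0.0190·200) / 0.4544 = 311.32 / 0.4544 ≈ 685.1
  x_F = (0.2400·500 + 0.0320·400 + 0.0200·240 + 0.5700·200) / 0.4544 = 251.60 / 0.4544 ≈ 553.7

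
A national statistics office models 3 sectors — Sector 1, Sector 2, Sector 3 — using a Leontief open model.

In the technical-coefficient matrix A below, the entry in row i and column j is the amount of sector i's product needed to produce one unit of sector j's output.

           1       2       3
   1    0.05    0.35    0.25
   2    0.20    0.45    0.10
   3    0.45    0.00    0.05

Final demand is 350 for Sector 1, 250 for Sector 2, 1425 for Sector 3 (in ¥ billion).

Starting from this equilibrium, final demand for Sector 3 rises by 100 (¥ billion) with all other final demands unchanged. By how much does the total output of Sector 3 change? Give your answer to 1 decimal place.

I − A =
  [   0.95    -0.35    -0.25]
  [  -0.20     0.55    -0.10]
  [  -0.45     0.00     0.95]
Cofactors of I−A, C_ij = (−1)^(i+j)·(minor ij) (rows/columns in the sector order above):
  C_11 = (0.55)(0.95) − (-0.10)(0.00) = 0.5225
  C_12 = −[(-0.20)(0.95) − (-0.10)(-0.45)] = 0.2350
  C_13 = (-0.20)(0.00) − (0.55)(-0.45) = 0.2475
  C_21 = −[(-0.35)(0.95) − (-0.25)(0.00)] = 0.3325
  C_22 = (0.95)(0.95) − (-0.25)(-0.45) = 0.7900
  C_23 = −[(0.95)(0.00) − (-0.35)(-0.45)] = 0.1575
  C_31 = (-0.35)(-0.10) − (-0.25)(0.55) = 0.1725
  C_32 = −[(0.95)(-0.10) − (-0.25)(-0.20)] = 0.1450
  C_33 = (0.95)(0.55) − (-0.35)(-0.20) = 0.4525
det(I−A) = Σ_j (I−A)_1j·C_1j = (0.95)(0.5225) + (-0.35)(0.2350) + (-0.25)(0.2475) = 0.35225
adj(I−A) = Cᵀ =
  [ 0.5225   0.3325   0.1725]
  [ 0.2350   0.7900   0.1450]
  [ 0.2475   0.1575   0.4525]
(I − A)⁻¹ = adj(I−A) / det(I−A) ≈
  [   1.4833     0.9439     0.4897]
  [   0.6671     2.2427     0.4116]
  [   0.7026     0.4471     1.2846]
Δx = (I − A)⁻¹ Δd with Δd having +100 in the Sector 3 component and 0 elsewhere.
So Δx_3 = L_33 · (+100), where L_33 = adj(I−A)_33 / det(I−A) = 0.4525 / 0.35225.
Δx_3 = 0.4525 × (+100) / 0.35225 = 45.25 / 0.35225 ≈ 128.5.

Δx_3 = 128.5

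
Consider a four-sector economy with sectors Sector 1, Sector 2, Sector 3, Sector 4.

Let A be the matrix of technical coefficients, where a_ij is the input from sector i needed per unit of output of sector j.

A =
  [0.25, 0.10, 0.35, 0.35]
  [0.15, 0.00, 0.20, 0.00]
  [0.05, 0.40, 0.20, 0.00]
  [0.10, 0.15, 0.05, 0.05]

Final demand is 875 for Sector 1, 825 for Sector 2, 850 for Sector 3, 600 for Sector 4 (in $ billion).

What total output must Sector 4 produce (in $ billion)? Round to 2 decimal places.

I − A =
  [   0.75    -0.10    -0.35    -0.35]
  [  -0.15     1.00    -0.20     0.00]
  [  -0.05    -0.40     0.80     0.00]
  [  -0.10    -0.15    -0.05     0.95]
Compute the cofactors C_ij = (−1)^(i+j)·(3×3 minor ij) of I−A; the adjugate is their transpose:
adj(I−A) = Cᵀ =
  [ 0.684000   0.258000   0.379500   0.252000]
  [ 0.123500   0.524500   0.188000   0.045500]
  [ 0.104500   0.278375   0.655375   0.038500]
  [ 0.097000   0.124625   0.104125   0.488500]
det(I−A) = Σ_j (I−A)_1j·C_1j = (0.75)(0.684000) + (-0.10)(0.123500) + (-0.35)(0.104500) + (-0.35)(0.097000) = 0.430125
(I − A)⁻¹ = adj(I−A) / det(I−A) ≈
  [   1.5902     0.5998     0.8823     0.5859]
  [   0.2871     1.2194     0.4371     0.1058]
  [   0.2430     0.6472     1.5237     0.0895]
  [   0.2255     0.2897     0.2421     1.1357]
x = (I − A)⁻¹ d = adj(I−A)·d / det(I−A), with det(I−A) = 0.430125:
  x_1 = (0.684000·875 + 0.258000·825 + 0.379500·850 + 0.252000·600) / 0.430125 = 1285.125 / 0.430125 ≈ 2987.79
  x_2 = (0.123500·875 + 0.524500·825 + 0.188000·850 + 0.045500·600) / 0.430125 = 727.875 / 0.430125 ≈ 1692.24
  x_3 = (0.104500·875 + 0.278375·825 + 0.655375·850 + 0.038500·600) / 0.430125 = 901.265625 / 0.430125 ≈ 2095.36
  x_4 = (0.097000·875 + 0.124625·825 + 0.104125·850 + 0.488500·600) / 0.430125 = 569.296875 / 0.430125 ≈ 1323.56

x_4 = 1323.56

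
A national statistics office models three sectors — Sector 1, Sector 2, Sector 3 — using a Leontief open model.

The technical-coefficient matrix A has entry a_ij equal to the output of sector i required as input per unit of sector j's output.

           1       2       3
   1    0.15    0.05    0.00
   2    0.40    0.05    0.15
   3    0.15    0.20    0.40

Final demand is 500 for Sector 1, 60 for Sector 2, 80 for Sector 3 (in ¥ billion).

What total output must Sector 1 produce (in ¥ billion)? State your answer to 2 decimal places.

I − A =
  [   0.85    -0.05     0.00]
  [  -0.40     0.95    -0.15]
  [  -0.15    -0.20     0.60]
Cofactors of I−A, C_ij = (−1)^(i+j)·(minor ij) (rows/columns in the sector order above):
  C_11 = (0.95)(0.60) − (-0.15)(-0.20) = 0.5400
  C_12 = −[(-0.40)(0.60) − (-0.15)(-0.15)] = 0.2625
  C_13 = (-0.40)(-0.20) − (0.95)(-0.15) = 0.2225
  C_21 = −[(-0.05)(0.60) − (0.00)(-0.20)] = 0.0300
  C_22 = (0.85)(0.60) − (0.00)(-0.15) = 0.5100
  C_23 = −[(0.85)(-0.20) − (-0.05)(-0.15)] = 0.1775
  C_31 = (-0.05)(-0.15) − (0.00)(0.95) = 0.0075
  C_32 = −[(0.85)(-0.15) − (0.00)(-0.40)] = 0.1275
  C_33 = (0.85)(0.95) − (-0.05)(-0.40) = 0.7875
det(I−A) = Σ_j (I−A)_1j·C_1j = (0.85)(0.5400) + (-0.05)(0.2625) + (0.00)(0.2225) = 0.445875
adj(I−A) = Cᵀ =
  [ 0.5400   0.0300   0.0075]
  [ 0.2625   0.5100   0.1275]
  [ 0.2225   0.1775   0.7875]
(I − A)⁻¹ = adj(I−A) / det(I−A) ≈
  [   1.2111     0.0673     0.0168]
  [   0.5887     1.1438     0.2860]
  [   0.4990     0.3981     1.7662]
x = (I − A)⁻¹ d = adj(I−A)·d / det(I−A), with det(I−A) = 0.445875:
  x_1 = (0.5400·500 + 0.0300·60 + 0.0075·80) / 0.445875 = 272.40 / 0.445875 ≈ 610.93
  x_2 = (0.2625·500 + 0.5100·60 + 0.1275·80) / 0.445875 = 172.05 / 0.445875 ≈ 385.87
  x_3 = (0.2225·500 + 0.1775·60 + 0.7875·80) / 0.445875 = 184.90 / 0.445875 ≈ 414.69

x_1 = 610.93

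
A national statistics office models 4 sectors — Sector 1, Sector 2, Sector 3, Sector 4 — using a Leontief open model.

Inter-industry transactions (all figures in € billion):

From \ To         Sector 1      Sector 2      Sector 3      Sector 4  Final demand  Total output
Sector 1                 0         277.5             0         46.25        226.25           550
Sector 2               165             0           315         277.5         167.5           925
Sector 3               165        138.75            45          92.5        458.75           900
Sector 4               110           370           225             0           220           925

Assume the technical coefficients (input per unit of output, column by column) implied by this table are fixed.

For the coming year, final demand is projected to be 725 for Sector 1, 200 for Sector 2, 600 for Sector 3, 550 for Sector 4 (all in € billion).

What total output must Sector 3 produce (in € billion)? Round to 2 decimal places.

Technical coefficients a_ij = z_ij / X_j:
  a_11 = 0/550 = 0.00, a_21 = 165/550 = 0.30, a_31 = 165/550 = 0.30, a_41 = 110/550 = 0.20
  a_12 = 277.5/925 = 0.30, a_22 = 0/925 = 0.00, a_32 = 138.75/925 = 0.15, a_42 = 370/925 = 0.40
  a_13 = 0/900 = 0.00, a_23 = 315/900 = 0.35, a_33 = 45/900 = 0.05, a_43 = 225/900 = 0.25
  a_14 = 46.25/925 = 0.05, a_24 = 277.5/925 = 0.30, a_34 = 92.5/925 = 0.10, a_44 = 0/925 = 0.00
I − A =
  [   1.00    -0.30     0.00    -0.05]
  [  -0.30     1.00    -0.35    -0.30]
  [  -0.30    -0.15     0.95    -0.10]
  [  -0.20    -0.40    -0.25     1.00]
Compute the cofactors C_ij = (−1)^(i+j)·(3×3 minor ij) of I−A; the adjugate is their transpose:
adj(I−A) = Cᵀ =
  [ 0.733250   0.298375   0.147000   0.140875]
  [ 0.469000   0.911750   0.425250   0.339500]
  [ 0.350000   0.290500   0.756000   0.180250]
  [ 0.421750   0.497000   0.388500   0.780500]
det(I−A) = Σ_j (I−A)_1j·C_1j = (1.00)(0.733250) + (-0.30)(0.469000) + (0.00)(0.350000) + (-0.05)(0.421750) = 0.5714625
(I − A)⁻¹ = adj(I−A) / det(I−A) ≈
  [   1.2831     0.5221     0.2572     0.2465]
  [   0.8207     1.5955     0.7441     0.5941]
  [   0.6125     0.5083     1.3229     0.3154]
  [   0.7380     0.8697     0.6798     1.3658]
x = (I − A)⁻¹ d = adj(I−A)·d / det(I−A), with det(I−A) = 0.5714625:
  x_1 = (0.733250·725 + 0.298375·200 + 0.147000·600 + 0.140875·550) / 0.5714625 = 756.9625 / 0.5714625 ≈ 1324.61
  x_2 = (0.469000·725 + 0.911750·200 + 0.425250·600 + 0.339500·550) / 0.5714625 = 964.25 / 0.5714625 ≈ 1687.34
  x_3 = (0.350000·725 + 0.290500·200 + 0.756000·600 + 0.180250·550) / 0.5714625 = 864.5875 / 0.5714625 ≈ 1512.94
  x_4 = (0.421750·725 + 0.497000·200 + 0.388500·600 + 0.780500·550) / 0.5714625 = 1067.54375 / 0.5714625 ≈ 1868.09

x_3 = 1512.94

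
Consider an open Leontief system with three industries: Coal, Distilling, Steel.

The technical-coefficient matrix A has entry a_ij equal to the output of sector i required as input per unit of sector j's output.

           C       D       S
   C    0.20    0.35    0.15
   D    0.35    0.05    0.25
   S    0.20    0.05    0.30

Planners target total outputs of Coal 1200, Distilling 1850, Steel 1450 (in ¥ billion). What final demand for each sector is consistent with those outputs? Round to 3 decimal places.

d_C = 95.000, d_D = 975.000, d_S = 682.500

I − A =
  [   0.80    -0.35    -0.15]
  [  -0.35     0.95    -0.25]
  [  -0.20    -0.05     0.70]
d = (I − A) x:
  d_C = (+0.80)·1200 + (-0.35)·1850 + (-0.15)·1450 = 95.000
  d_D = (-0.35)·1200 + (+0.95)·1850 + (-0.25)·1450 = 975.000
  d_S = (-0.20)·1200 + (-0.05)·1850 + (+0.70)·1450 = 682.500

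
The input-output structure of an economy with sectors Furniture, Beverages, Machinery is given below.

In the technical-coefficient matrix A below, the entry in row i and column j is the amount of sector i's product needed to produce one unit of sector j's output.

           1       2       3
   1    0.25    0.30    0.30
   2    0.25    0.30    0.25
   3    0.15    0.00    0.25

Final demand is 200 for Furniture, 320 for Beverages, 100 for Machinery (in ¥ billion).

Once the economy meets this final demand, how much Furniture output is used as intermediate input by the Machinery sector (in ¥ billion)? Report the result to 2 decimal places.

z_13 = 81.83

I − A =
  [   0.75    -0.30    -0.30]
  [  -0.25     0.70    -0.25]
  [  -0.15     0.00     0.75]
Cofactors of I−A, C_ij = (−1)^(i+j)·(minor ij) (rows/columns in the sector order above):
  C_11 = (0.70)(0.75) − (-0.25)(0.00) = 0.5250
  C_12 = −[(-0.25)(0.75) − (-0.25)(-0.15)] = 0.2250
  C_13 = (-0.25)(0.00) − (0.70)(-0.15) = 0.1050
  C_21 = −[(-0.30)(0.75) − (-0.30)(0.00)] = 0.2250
  C_22 = (0.75)(0.75) − (-0.30)(-0.15) = 0.5175
  C_23 = −[(0.75)(0.00) − (-0.30)(-0.15)] = 0.0450
  C_31 = (-0.30)(-0.25) − (-0.30)(0.70) = 0.2850
  C_32 = −[(0.75)(-0.25) − (-0.30)(-0.25)] = 0.2625
  C_33 = (0.75)(0.70) − (-0.30)(-0.25) = 0.4500
det(I−A) = Σ_j (I−A)_1j·C_1j = (0.75)(0.5250) + (-0.30)(0.2250) + (-0.30)(0.1050) = 0.29475
adj(I−A) = Cᵀ =
  [ 0.5250   0.2250   0.2850]
  [ 0.2250   0.5175   0.2625]
  [ 0.1050   0.0450   0.4500]
(I − A)⁻¹ = adj(I−A) / det(I−A) ≈
  [   1.7812     0.7634     0.9669]
  [   0.7634     1.7557     0.8906]
  [   0.3562     0.1527     1.5267]
First solve x = (I − A)⁻¹ d = adj(I−A)·d / det(I−A); in particular x_3 = (0.1050·200 + 0.0450·320 + 0.4500·100) / 0.29475 = 80.40 / 0.29475 ≈ 272.7735.
Intermediate flow from 1 to 3: z_13 = a_13 · x_3 = 0.30 × 80.40 / 0.29475 = 24.12 / 0.29475 ≈ 81.83.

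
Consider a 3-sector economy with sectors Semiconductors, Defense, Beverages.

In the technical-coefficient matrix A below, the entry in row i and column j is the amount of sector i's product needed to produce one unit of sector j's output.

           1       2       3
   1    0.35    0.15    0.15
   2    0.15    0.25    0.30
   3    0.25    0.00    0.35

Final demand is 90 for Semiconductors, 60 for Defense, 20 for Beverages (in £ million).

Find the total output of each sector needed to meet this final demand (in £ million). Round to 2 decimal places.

I − A =
  [   0.65    -0.15    -0.15]
  [  -0.15     0.75    -0.30]
  [  -0.25     0.00     0.65]
Cofactors of I−A, C_ij = (−1)^(i+j)·(minor ij) (rows/columns in the sector order above):
  C_11 = (0.75)(0.65) − (-0.30)(0.00) = 0.4875
  C_12 = −[(-0.15)(0.65) − (-0.30)(-0.25)] = 0.1725
  C_13 = (-0.15)(0.00) − (0.75)(-0.25) = 0.1875
  C_21 = −[(-0.15)(0.65) − (-0.15)(0.00)] = 0.0975
  C_22 = (0.65)(0.65) − (-0.15)(-0.25) = 0.3850
  C_23 = −[(0.65)(0.00) − (-0.15)(-0.25)] = 0.0375
  C_31 = (-0.15)(-0.30) − (-0.15)(0.75) = 0.1575
  C_32 = −[(0.65)(-0.30) − (-0.15)(-0.15)] = 0.2175
  C_33 = (0.65)(0.75) − (-0.15)(-0.15) = 0.4650
det(I−A) = Σ_j (I−A)_1j·C_1j = (0.65)(0.4875) + (-0.15)(0.1725) + (-0.15)(0.1875) = 0.262875
adj(I−A) = Cᵀ =
  [ 0.4875   0.0975   0.1575]
  [ 0.1725   0.3850   0.2175]
  [ 0.1875   0.0375   0.4650]
(I − A)⁻¹ = adj(I−A) / det(I−A) ≈
  [   1.8545     0.3709     0.5991]
  [   0.6562     1.4646     0.8274]
  [   0.7133     0.1427     1.7689]
x = (I − A)⁻¹ d = adj(I−A)·d / det(I−A), with det(I−A) = 0.262875:
  x_1 = (0.4875·90 + 0.0975·60 + 0.1575·20) / 0.262875 = 52.875 / 0.262875 ≈ 201.14
  x_2 = (0.1725·90 + 0.3850·60 + 0.2175·20) / 0.262875 = 42.975 / 0.262875 ≈ 163.48
  x_3 = (0.1875·90 + 0.0375·60 + 0.4650·20) / 0.262875 = 28.425 / 0.262875 ≈ 108.13

x_1 = 201.14, x_2 = 163.48, x_3 = 108.13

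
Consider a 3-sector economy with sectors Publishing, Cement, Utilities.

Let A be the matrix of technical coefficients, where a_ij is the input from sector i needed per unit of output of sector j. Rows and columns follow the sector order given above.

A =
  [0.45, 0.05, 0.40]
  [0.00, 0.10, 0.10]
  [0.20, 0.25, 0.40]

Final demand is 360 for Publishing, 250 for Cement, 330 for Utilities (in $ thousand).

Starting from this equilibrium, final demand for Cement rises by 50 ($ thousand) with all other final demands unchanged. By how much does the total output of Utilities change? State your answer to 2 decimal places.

I − A =
  [   0.55    -0.05    -0.40]
  [   0.00     0.90    -0.10]
  [  -0.20    -0.25     0.60]
Cofactors of I−A, C_ij = (−1)^(i+j)·(minor ij) (rows/columns in the sector order above):
  C_11 = (0.90)(0.60) − (-0.10)(-0.25) = 0.5150
  C_12 = −[(0.00)(0.60) − (-0.10)(-0.20)] = 0.0200
  C_13 = (0.00)(-0.25) − (0.90)(-0.20) = 0.1800
  C_21 = −[(-0.05)(0.60) − (-0.40)(-0.25)] = 0.1300
  C_22 = (0.55)(0.60) − (-0.40)(-0.20) = 0.2500
  C_23 = −[(0.55)(-0.25) − (-0.05)(-0.20)] = 0.1475
  C_31 = (-0.05)(-0.10) − (-0.40)(0.90) = 0.3650
  C_32 = −[(0.55)(-0.10) − (-0.40)(0.00)] = 0.0550
  C_33 = (0.55)(0.90) − (-0.05)(0.00) = 0.4950
det(I−A) = Σ_j (I−A)_1j·C_1j = (0.55)(0.5150) + (-0.05)(0.0200) + (-0.40)(0.1800) = 0.21025
adj(I−A) = Cᵀ =
  [ 0.5150   0.1300   0.3650]
  [ 0.0200   0.2500   0.0550]
  [ 0.1800   0.1475   0.4950]
(I − A)⁻¹ = adj(I−A) / det(I−A) ≈
  [   2.4495     0.6183     1.7360]
  [   0.0951     1.1891     0.2616]
  [   0.8561     0.7015     2.3543]
Δx = (I − A)⁻¹ Δd with Δd having +50 in the Cement component and 0 elsewhere.
So Δx_3 = L_32 · (+50), where L_32 = adj(I−A)_32 / det(I−A) = 0.1475 / 0.21025.
Δx_3 = 0.1475 × (+50) / 0.21025 = 7.375 / 0.21025 ≈ 35.08.

Δx_3 = 35.08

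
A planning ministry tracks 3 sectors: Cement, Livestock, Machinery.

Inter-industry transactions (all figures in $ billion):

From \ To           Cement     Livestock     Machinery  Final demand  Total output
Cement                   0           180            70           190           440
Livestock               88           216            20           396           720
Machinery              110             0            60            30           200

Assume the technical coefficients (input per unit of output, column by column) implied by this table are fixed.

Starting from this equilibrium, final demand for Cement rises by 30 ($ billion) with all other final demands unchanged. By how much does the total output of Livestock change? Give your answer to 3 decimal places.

Δx_2 = 12.774

Technical coefficients a_ij = z_ij / X_j:
  a_11 = 0/440 = 0.00, a_21 = 88/440 = 0.20, a_31 = 110/440 = 0.25
  a_12 = 180/720 = 0.25, a_22 = 216/720 = 0.30, a_32 = 0/720 = 0.00
  a_13 = 70/200 = 0.35, a_23 = 20/200 = 0.10, a_33 = 60/200 = 0.30
I − A =
  [   1.00    -0.25    -0.35]
  [  -0.20     0.70    -0.10]
  [  -0.25     0.00     0.70]
Cofactors of I−A, C_ij = (−1)^(i+j)·(minor ij) (rows/columns in the sector order above):
  C_11 = (0.70)(0.70) − (-0.10)(0.00) = 0.4900
  C_12 = −[(-0.20)(0.70) − (-0.10)(-0.25)] = 0.1650
  C_13 = (-0.20)(0.00) − (0.70)(-0.25) = 0.1750
  C_21 = −[(-0.25)(0.70) − (-0.35)(0.00)] = 0.1750
  C_22 = (1.00)(0.70) − (-0.35)(-0.25) = 0.6125
  C_23 = −[(1.00)(0.00) − (-0.25)(-0.25)] = 0.0625
  C_31 = (-0.25)(-0.10) − (-0.35)(0.70) = 0.2700
  C_32 = −[(1.00)(-0.10) − (-0.35)(-0.20)] = 0.1700
  C_33 = (1.00)(0.70) − (-0.25)(-0.20) = 0.6500
det(I−A) = Σ_j (I−A)_1j·C_1j = (1.00)(0.4900) + (-0.25)(0.1650) + (-0.35)(0.1750) = 0.3875
adj(I−A) = Cᵀ =
  [ 0.4900   0.1750   0.2700]
  [ 0.1650   0.6125   0.1700]
  [ 0.1750   0.0625   0.6500]
(I − A)⁻¹ = adj(I−A) / det(I−A) ≈
  [   1.2645     0.4516     0.6968]
  [   0.4258     1.5806     0.4387]
  [   0.4516     0.1613     1.6774]
Δx = (I − A)⁻¹ Δd with Δd having +30 in the Cement component and 0 elsewhere.
So Δx_2 = L_21 · (+30), where L_21 = adj(I−A)_21 / det(I−A) = 0.1650 / 0.3875.
Δx_2 = 0.1650 × (+30) / 0.3875 = 4.95 / 0.3875 ≈ 12.774.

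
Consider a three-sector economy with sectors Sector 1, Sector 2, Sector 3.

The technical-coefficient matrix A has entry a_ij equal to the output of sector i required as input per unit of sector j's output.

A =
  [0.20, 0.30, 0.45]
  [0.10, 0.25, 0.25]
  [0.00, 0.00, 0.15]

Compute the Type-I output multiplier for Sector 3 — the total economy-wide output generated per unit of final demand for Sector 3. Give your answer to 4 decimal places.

m_3 = 2.5335

I − A =
  [   0.80    -0.30    -0.45]
  [  -0.10     0.75    -0.25]
  [   0.00     0.00     0.85]
Cofactors of I−A, C_ij = (−1)^(i+j)·(minor ij) (rows/columns in the sector order above):
  C_11 = (0.75)(0.85) − (-0.25)(0.00) = 0.6375
  C_12 = −[(-0.10)(0.85) − (-0.25)(0.00)] = 0.0850
  C_13 = (-0.10)(0.00) − (0.75)(0.00) = 0.0000
  C_21 = −[(-0.30)(0.85) − (-0.45)(0.00)] = 0.2550
  C_22 = (0.80)(0.85) − (-0.45)(0.00) = 0.6800
  C_23 = −[(0.80)(0.00) − (-0.30)(0.00)] = 0.0000
  C_31 = (-0.30)(-0.25) − (-0.45)(0.75) = 0.4125
  C_32 = −[(0.80)(-0.25) − (-0.45)(-0.10)] = 0.2450
  C_33 = (0.80)(0.75) − (-0.30)(-0.10) = 0.5700
det(I−A) = Σ_j (I−A)_1j·C_1j = (0.80)(0.6375) + (-0.30)(0.0850) + (-0.45)(0.0000) = 0.4845
adj(I−A) = Cᵀ =
  [ 0.6375   0.2550   0.4125]
  [ 0.0850   0.6800   0.2450]
  [ 0.0000   0.0000   0.5700]
(I − A)⁻¹ = adj(I−A) / det(I−A) ≈
  [   1.31579     0.52632     0.85139]
  [   0.17544     1.40351     0.50568]
  [   0.00000     0.00000     1.17647]
The output multiplier for sector j is the column-j sum of the Leontief inverse (I − A)⁻¹ = adj(I−A) / det(I−A).
Column 3 of adj(I−A): (0.4125, 0.2450, 0.5700); det(I−A) = 0.4845.
m_3 = (0.4125 + 0.2450 + 0.5700) / 0.4845 = 1.2275 / 0.4845 ≈ 2.5335.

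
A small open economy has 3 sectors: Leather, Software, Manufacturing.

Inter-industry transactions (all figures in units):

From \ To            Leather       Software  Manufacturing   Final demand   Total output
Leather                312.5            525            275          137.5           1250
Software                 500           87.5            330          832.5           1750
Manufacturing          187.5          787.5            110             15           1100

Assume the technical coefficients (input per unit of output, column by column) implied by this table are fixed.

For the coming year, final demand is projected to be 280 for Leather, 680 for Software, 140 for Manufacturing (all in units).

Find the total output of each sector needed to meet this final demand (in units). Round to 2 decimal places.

x_1 = 1502.18, x_2 = 1753.31, x_3 = 1282.57

Technical coefficients a_ij = z_ij / X_j:
  a_11 = 312.5/1250 = 0.25, a_21 = 500/1250 = 0.40, a_31 = 187.5/1250 = 0.15
  a_12 = 525/1750 = 0.30, a_22 = 87.5/1750 = 0.05, a_32 = 787.5/1750 = 0.45
  a_13 = 275/1100 = 0.25, a_23 = 330/1100 = 0.30, a_33 = 110/1100 = 0.10
I − A =
  [   0.75    -0.30    -0.25]
  [  -0.40     0.95    -0.30]
  [  -0.15    -0.45     0.90]
Cofactors of I−A, C_ij = (−1)^(i+j)·(minor ij) (rows/columns in the sector order above):
  C_11 = (0.95)(0.90) − (-0.30)(-0.45) = 0.7200
  C_12 = −[(-0.40)(0.90) − (-0.30)(-0.15)] = 0.4050
  C_13 = (-0.40)(-0.45) − (0.95)(-0.15) = 0.3225
  C_21 = −[(-0.30)(0.90) − (-0.25)(-0.45)] = 0.3825
  C_22 = (0.75)(0.90) − (-0.25)(-0.15) = 0.6375
  C_23 = −[(0.75)(-0.45) − (-0.30)(-0.15)] = 0.3825
  C_31 = (-0.30)(-0.30) − (-0.25)(0.95) = 0.3275
  C_32 = −[(0.75)(-0.30) − (-0.25)(-0.40)] = 0.3250
  C_33 = (0.75)(0.95) − (-0.30)(-0.40) = 0.5925
det(I−A) = Σ_j (I−A)_1j·C_1j = (0.75)(0.7200) + (-0.30)(0.4050) + (-0.25)(0.3225) = 0.337875
adj(I−A) = Cᵀ =
  [ 0.7200   0.3825   0.3275]
  [ 0.4050   0.6375   0.3250]
  [ 0.3225   0.3825   0.5925]
(I − A)⁻¹ = adj(I−A) / det(I−A) ≈
  [   2.1310     1.1321     0.9693]
  [   1.1987     1.8868     0.9619]
  [   0.9545     1.1321     1.7536]
x = (I − A)⁻¹ d = adj(I−A)·d / det(I−A), with det(I−A) = 0.337875:
  x_1 = (0.7200·280 + 0.3825·680 + 0.3275·140) / 0.337875 = 507.55 / 0.337875 ≈ 1502.18
  x_2 = (0.4050·280 + 0.6375·680 + 0.3250·140) / 0.337875 = 592.40 / 0.337875 ≈ 1753.31
  x_3 = (0.3225·280 + 0.3825·680 + 0.5925·140) / 0.337875 = 433.35 / 0.337875 ≈ 1282.57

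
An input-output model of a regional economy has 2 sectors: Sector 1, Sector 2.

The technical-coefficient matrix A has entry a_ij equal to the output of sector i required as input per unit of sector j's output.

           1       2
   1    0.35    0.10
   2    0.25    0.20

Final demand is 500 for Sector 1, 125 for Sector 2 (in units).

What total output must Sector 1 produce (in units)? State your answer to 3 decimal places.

I − A =
  [   0.65    -0.10]
  [  -0.25     0.80]
det(I−A) = (0.65)(0.80) − (-0.10)(-0.25) = 0.4950
adj(I−A) = [[0.80, 0.10], [0.25, 0.65]]
(I − A)⁻¹ = adj(I−A) / det(I−A) ≈
  [   1.6162     0.2020]
  [   0.5051     1.3131]
x = (I − A)⁻¹ d = adj(I−A)·d / det(I−A), with det(I−A) = 0.4950:
  x_1 = (0.80·500 + 0.10·125) / 0.4950 = 412.50 / 0.4950 ≈ 833.333
  x_2 = (0.25·500 + 0.65·125) / 0.4950 = 206.25 / 0.4950 ≈ 416.667

x_1 = 833.333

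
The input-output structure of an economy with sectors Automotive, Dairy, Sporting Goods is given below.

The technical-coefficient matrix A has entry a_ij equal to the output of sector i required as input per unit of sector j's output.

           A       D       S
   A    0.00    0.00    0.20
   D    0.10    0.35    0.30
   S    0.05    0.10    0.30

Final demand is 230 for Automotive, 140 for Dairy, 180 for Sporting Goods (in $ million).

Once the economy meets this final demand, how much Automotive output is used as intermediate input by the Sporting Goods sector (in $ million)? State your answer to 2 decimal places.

I − A =
  [   1.00     0.00    -0.20]
  [  -0.10     0.65    -0.30]
  [  -0.05    -0.10     0.70]
Cofactors of I−A, C_ij = (−1)^(i+j)·(minor ij) (rows/columns in the sector order above):
  C_11 = (0.65)(0.70) − (-0.30)(-0.10) = 0.4250
  C_12 = −[(-0.10)(0.70) − (-0.30)(-0.05)] = 0.0850
  C_13 = (-0.10)(-0.10) − (0.65)(-0.05) = 0.0425
  C_21 = −[(0.00)(0.70) − (-0.20)(-0.10)] = 0.0200
  C_22 = (1.00)(0.70) − (-0.20)(-0.05) = 0.6900
  C_23 = −[(1.00)(-0.10) − (0.00)(-0.05)] = 0.1000
  C_31 = (0.00)(-0.30) − (-0.20)(0.65) = 0.1300
  C_32 = −[(1.00)(-0.30) − (-0.20)(-0.10)] = 0.3200
  C_33 = (1.00)(0.65) − (0.00)(-0.10) = 0.6500
det(I−A) = Σ_j (I−A)_1j·C_1j = (1.00)(0.4250) + (0.00)(0.0850) + (-0.20)(0.0425) = 0.4165
adj(I−A) = Cᵀ =
  [ 0.4250   0.0200   0.1300]
  [ 0.0850   0.6900   0.3200]
  [ 0.0425   0.1000   0.6500]
(I − A)⁻¹ = adj(I−A) / det(I−A) ≈
  [   1.0204     0.0480     0.3121]
  [   0.2041     1.6567     0.7683]
  [   0.1020     0.2401     1.5606]
First solve x = (I − A)⁻¹ d = adj(I−A)·d / det(I−A); in particular x_S = (0.0425·230 + 0.1000·140 + 0.6500·180) / 0.4165 = 140.775 / 0.4165 ≈ 337.9952.
Intermediate flow from A to S: z_AS = a_AS · x_S = 0.20 × 140.775 / 0.4165 = 28.155 / 0.4165 ≈ 67.60.

z_AS = 67.60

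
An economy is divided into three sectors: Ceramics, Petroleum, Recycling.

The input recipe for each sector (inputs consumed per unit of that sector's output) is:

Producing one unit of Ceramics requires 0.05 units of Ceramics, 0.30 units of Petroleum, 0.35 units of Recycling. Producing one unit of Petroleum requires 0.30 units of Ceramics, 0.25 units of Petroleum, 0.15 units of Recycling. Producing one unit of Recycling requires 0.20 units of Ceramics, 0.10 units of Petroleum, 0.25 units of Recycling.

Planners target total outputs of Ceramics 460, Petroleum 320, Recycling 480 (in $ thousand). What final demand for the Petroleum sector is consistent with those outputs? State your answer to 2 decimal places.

d_2 = 54.00

I − A =
  [   0.95    -0.30    -0.20]
  [  -0.30     0.75    -0.10]
  [  -0.35    -0.15     0.75]
d = (I − A) x:
  d_1 = (+0.95)·460 + (-0.30)·320 + (-0.20)·480 = 245.00
  d_2 = (-0.30)·460 + (+0.75)·320 + (-0.10)·480 = 54.00
  d_3 = (-0.35)·460 + (-0.15)·320 + (+0.75)·480 = 151.00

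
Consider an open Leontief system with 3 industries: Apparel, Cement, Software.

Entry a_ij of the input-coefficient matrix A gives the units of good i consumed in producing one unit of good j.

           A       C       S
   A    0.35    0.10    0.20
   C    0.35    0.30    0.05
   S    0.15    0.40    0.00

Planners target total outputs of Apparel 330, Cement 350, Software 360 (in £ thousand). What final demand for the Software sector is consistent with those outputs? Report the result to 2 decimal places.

d_S = 170.50

I − A =
  [   0.65    -0.10    -0.20]
  [  -0.35     0.70    -0.05]
  [  -0.15    -0.40     1.00]
d = (I − A) x:
  d_A = (+0.65)·330 + (-0.10)·350 + (-0.20)·360 = 107.50
  d_C = (-0.35)·330 + (+0.70)·350 + (-0.05)·360 = 111.50
  d_S = (-0.15)·330 + (-0.40)·350 + (+1.00)·360 = 170.50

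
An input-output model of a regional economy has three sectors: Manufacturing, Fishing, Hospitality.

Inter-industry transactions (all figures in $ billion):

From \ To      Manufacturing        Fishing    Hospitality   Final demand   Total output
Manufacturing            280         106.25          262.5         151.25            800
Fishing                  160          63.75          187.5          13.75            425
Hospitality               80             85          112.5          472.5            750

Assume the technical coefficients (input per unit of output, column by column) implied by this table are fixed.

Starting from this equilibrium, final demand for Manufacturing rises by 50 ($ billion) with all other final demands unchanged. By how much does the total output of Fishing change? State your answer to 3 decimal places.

Technical coefficients a_ij = z_ij / X_j:
  a_11 = 280/800 = 0.35, a_21 = 160/800 = 0.20, a_31 = 80/800 = 0.10
  a_12 = 106.25/425 = 0.25, a_22 = 63.75/425 = 0.15, a_32 = 85/425 = 0.20
  a_13 = 262.5/750 = 0.35, a_23 = 187.5/750 = 0.25, a_33 = 112.5/750 = 0.15
I − A =
  [   0.65    -0.25    -0.35]
  [  -0.20     0.85    -0.25]
  [  -0.10    -0.20     0.85]
Cofactors of I−A, C_ij = (−1)^(i+j)·(minor ij) (rows/columns in the sector order above):
  C_11 = (0.85)(0.85) − (-0.25)(-0.20) = 0.6725
  C_12 = −[(-0.20)(0.85) − (-0.25)(-0.10)] = 0.1950
  C_13 = (-0.20)(-0.20) − (0.85)(-0.10) = 0.1250
  C_21 = −[(-0.25)(0.85) − (-0.35)(-0.20)] = 0.2825
  C_22 = (0.65)(0.85) − (-0.35)(-0.10) = 0.5175
  C_23 = −[(0.65)(-0.20) − (-0.25)(-0.10)] = 0.1550
  C_31 = (-0.25)(-0.25) − (-0.35)(0.85) = 0.3600
  C_32 = −[(0.65)(-0.25) − (-0.35)(-0.20)] = 0.2325
  C_33 = (0.65)(0.85) − (-0.25)(-0.20) = 0.5025
det(I−A) = Σ_j (I−A)_1j·C_1j = (0.65)(0.6725) + (-0.25)(0.1950) + (-0.35)(0.1250) = 0.344625
adj(I−A) = Cᵀ =
  [ 0.6725   0.2825   0.3600]
  [ 0.1950   0.5175   0.2325]
  [ 0.1250   0.1550   0.5025]
(I − A)⁻¹ = adj(I−A) / det(I−A) ≈
  [   1.9514     0.8197     1.0446]
  [   0.5658     1.5016     0.6746]
  [   0.3627     0.4498     1.4581]
Δx = (I − A)⁻¹ Δd with Δd having +50 in the Manufacturing component and 0 elsewhere.
So Δx_2 = L_21 · (+50), where L_21 = adj(I−A)_21 / det(I−A) = 0.1950 / 0.344625.
Δx_2 = 0.1950 × (+50) / 0.344625 = 9.75 / 0.344625 ≈ 28.292.

Δx_2 = 28.292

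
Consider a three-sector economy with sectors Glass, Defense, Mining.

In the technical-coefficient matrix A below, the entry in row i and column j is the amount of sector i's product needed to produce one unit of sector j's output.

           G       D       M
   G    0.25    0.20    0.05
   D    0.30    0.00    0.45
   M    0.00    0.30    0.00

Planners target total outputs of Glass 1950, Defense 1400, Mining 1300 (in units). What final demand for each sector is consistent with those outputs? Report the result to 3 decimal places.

d_G = 1117.500, d_D = 230.000, d_M = 880.000

I − A =
  [   0.75    -0.20    -0.05]
  [  -0.30     1.00    -0.45]
  [   0.00    -0.30     1.00]
d = (I − A) x:
  d_G = (+0.75)·1950 + (-0.20)·1400 + (-0.05)·1300 = 1117.500
  d_D = (-0.30)·1950 + (+1.00)·1400 + (-0.45)·1300 = 230.000
  d_M = (+0.00)·1950 + (-0.30)·1400 + (+1.00)·1300 = 880.000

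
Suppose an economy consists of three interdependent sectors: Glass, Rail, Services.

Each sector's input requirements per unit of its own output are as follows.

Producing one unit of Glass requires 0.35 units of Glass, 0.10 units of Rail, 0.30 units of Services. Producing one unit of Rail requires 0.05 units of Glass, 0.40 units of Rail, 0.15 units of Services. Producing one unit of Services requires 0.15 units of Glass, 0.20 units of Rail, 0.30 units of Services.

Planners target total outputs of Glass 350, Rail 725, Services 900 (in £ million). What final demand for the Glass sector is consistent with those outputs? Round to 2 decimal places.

I − A =
  [   0.65    -0.05    -0.15]
  [  -0.10     0.60    -0.20]
  [  -0.30    -0.15     0.70]
d = (I − A) x:
  d_G = (+0.65)·350 + (-0.05)·725 + (-0.15)·900 = 56.25
  d_R = (-0.10)·350 + (+0.60)·725 + (-0.20)·900 = 220.00
  d_S = (-0.30)·350 + (-0.15)·725 + (+0.70)·900 = 416.25

d_G = 56.25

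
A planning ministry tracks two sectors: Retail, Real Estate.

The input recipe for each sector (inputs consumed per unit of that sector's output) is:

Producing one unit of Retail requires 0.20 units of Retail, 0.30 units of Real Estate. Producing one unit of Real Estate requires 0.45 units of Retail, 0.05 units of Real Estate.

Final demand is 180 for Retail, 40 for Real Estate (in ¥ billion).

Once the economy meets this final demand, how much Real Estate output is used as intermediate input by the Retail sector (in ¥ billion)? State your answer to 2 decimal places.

z_21 = 90.72

I − A =
  [   0.80    -0.45]
  [  -0.30     0.95]
det(I−A) = (0.80)(0.95) − (-0.45)(-0.30) = 0.6250
adj(I−A) = [[0.95, 0.45], [0.30, 0.80]]
(I − A)⁻¹ = adj(I−A) / det(I−A) ≈
  [   1.5200     0.7200]
  [   0.4800     1.2800]
First solve x = (I − A)⁻¹ d = adj(I−A)·d / det(I−A); in particular x_1 = (0.95·180 + 0.45·40) / 0.6250 = 189.00 / 0.6250 = 302.4000.
Intermediate flow from 2 to 1: z_21 = a_21 · x_1 = 0.30 × 189.00 / 0.6250 = 56.70 / 0.6250 = 90.72.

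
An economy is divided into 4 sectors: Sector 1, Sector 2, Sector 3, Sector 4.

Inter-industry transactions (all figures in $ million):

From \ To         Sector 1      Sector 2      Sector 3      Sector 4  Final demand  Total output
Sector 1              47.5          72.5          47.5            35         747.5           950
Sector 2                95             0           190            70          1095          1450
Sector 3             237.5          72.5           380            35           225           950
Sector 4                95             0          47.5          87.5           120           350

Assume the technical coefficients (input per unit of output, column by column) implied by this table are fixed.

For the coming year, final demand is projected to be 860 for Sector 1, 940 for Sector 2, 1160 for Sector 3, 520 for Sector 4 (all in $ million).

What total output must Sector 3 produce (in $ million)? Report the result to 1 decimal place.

x_3 = 2784.8

Technical coefficients a_ij = z_ij / X_j:
  a_11 = 47.5/950 = 0.05, a_21 = 95/950 = 0.10, a_31 = 237.5/950 = 0.25, a_41 = 95/950 = 0.10
  a_12 = 72.5/1450 = 0.05, a_22 = 0/1450 = 0.00, a_32 = 72.5/1450 = 0.05, a_42 = 0/1450 = 0.00
  a_13 = 47.5/950 = 0.05, a_23 = 190/950 = 0.20, a_33 = 380/950 = 0.40, a_43 = 47.5/950 = 0.05
  a_14 = 35/350 = 0.10, a_24 = 70/350 = 0.20, a_34 = 35/350 = 0.10, a_44 = 87.5/350 = 0.25
I − A =
  [   0.95    -0.05    -0.05    -0.10]
  [  -0.10     1.00    -0.20    -0.20]
  [  -0.25    -0.05     0.60    -0.10]
  [  -0.10     0.00    -0.05     0.75]
Compute the cofactors C_ij = (−1)^(i+j)·(3×3 minor ij) of I−A; the adjugate is their transpose:
adj(I−A) = Cᵀ =
  [ 0.437000   0.024375   0.050500   0.071500]
  [ 0.098500   0.405625   0.155250   0.142000]
  [ 0.202250   0.045000   0.697750   0.132000]
  [ 0.071750   0.006250   0.053250   0.542250]
det(I−A) = Σ_j (I−A)_1j·C_1j = (0.95)(0.437000) + (-0.05)(0.098500) + (-0.05)(0.202250) + (-0.10)(0.071750) = 0.3929375
(I − A)⁻¹ = adj(I−A) / det(I−A) ≈
  [   1.1121     0.0620     0.1285     0.1820]
  [   0.2507     1.0323     0.3951     0.3614]
  [   0.5147     0.1145     1.7757     0.3359]
  [   0.1826     0.0159     0.1355     1.3800]
x = (I − A)⁻¹ d = adj(I−A)·d / det(I−A), with det(I−A) = 0.3929375:
  x_1 = (0.437000·860 + 0.024375·940 + 0.050500·1160 + 0.071500·520) / 0.3929375 = 494.4925 / 0.3929375 ≈ 1258.5
  x_2 = (0.098500·860 + 0.405625·940 + 0.155250·1160 + 0.142000·520) / 0.3929375 = 719.9275 / 0.3929375 ≈ 1832.2
  x_3 = (0.202250·860 + 0.045000·940 + 0.697750·1160 + 0.132000·520) / 0.3929375 = 1094.265 / 0.3929375 ≈ 2784.8
  x_4 = (0.071750·860 + 0.006250·940 + 0.053250·1160 + 0.542250·520) / 0.3929375 = 411.32 / 0.3929375 ≈ 1046.8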